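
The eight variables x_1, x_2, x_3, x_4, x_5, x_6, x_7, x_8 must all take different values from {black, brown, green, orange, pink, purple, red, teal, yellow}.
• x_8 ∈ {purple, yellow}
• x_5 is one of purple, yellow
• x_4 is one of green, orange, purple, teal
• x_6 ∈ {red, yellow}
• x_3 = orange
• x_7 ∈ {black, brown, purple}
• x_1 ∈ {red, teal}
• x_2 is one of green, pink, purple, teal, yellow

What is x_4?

green

x_3 must be orange (only option left). Strike orange from x_4.
x_5 and x_8 share exactly the 2 values {purple, yellow}; by pigeonhole those values go to them, so strike purple, yellow from x_2, x_4, x_6, x_7.
x_6's domain is down to {red}, so x_6 = red. Strike red from x_1.
x_1's domain is down to {teal}, so x_1 = teal. Remove teal from x_2, x_4.
So x_4 = green.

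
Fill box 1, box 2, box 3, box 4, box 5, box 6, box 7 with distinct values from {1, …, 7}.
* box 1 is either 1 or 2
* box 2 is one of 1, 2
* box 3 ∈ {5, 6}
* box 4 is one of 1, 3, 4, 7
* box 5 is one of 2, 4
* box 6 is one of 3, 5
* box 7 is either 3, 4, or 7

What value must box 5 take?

Among the 7 variables, 6 fits only box 3 (and all 7 values in {1, 2, 3, 4, 5, 6, 7} must be used), so box 3 = 6.
The 6 still-open variables draw from only 6 values {1, 2, 3, 4, 5, 7}, so each is used; only box 6 can be 5, hence box 6 = 5.
box 1 and box 2 share exactly the 2 values {1, 2}; by pigeonhole those values go to them, so strike 1, 2 from box 4, box 5.
So box 5 = 4.

4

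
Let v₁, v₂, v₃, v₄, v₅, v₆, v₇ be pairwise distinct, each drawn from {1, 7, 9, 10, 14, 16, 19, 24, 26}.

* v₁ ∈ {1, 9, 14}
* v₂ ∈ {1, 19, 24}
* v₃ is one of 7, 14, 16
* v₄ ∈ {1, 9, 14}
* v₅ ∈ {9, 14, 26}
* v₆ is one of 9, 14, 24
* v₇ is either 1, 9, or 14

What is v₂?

v₁, v₄, v₇ between them cover only {1, 9, 14} — a naked triple. Remove those values from v₂, v₃, v₅, v₆.
v₅ must be 26 (only option left).
v₆ must be 24 (only option left). Strike 24 from v₂.
So v₂ = 19.

19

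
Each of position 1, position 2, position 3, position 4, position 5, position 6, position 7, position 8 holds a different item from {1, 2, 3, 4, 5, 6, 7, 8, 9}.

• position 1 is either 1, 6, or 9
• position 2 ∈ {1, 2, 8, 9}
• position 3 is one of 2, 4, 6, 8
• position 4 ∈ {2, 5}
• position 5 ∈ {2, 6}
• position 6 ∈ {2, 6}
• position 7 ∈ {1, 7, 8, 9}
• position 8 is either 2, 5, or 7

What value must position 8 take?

7

The 8 variables together cover exactly {1, 2, 4, 5, 6, 7, 8, 9} — 8 values for 8 variables — and 4 appears only in position 3's list, so position 3 = 4.
position 5 and position 6 share exactly the 2 values {2, 6}; by pigeonhole those values go to them, so strike 2, 6 from position 1, position 2, position 4, position 8.
That leaves position 4 = 5. Strike 5 from position 8.
So position 8 = 7.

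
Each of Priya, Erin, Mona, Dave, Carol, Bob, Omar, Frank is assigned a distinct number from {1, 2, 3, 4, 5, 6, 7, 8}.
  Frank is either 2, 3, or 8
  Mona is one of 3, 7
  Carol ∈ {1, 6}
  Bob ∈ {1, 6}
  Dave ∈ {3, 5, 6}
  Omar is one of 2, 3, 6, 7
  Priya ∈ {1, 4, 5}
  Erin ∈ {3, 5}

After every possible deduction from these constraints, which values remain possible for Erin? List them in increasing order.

The 8 variables together cover exactly {1, 2, 3, 4, 5, 6, 7, 8} — 8 values for 8 variables — and 4 appears only in Priya's list, so Priya = 4.
The 7 still-open variables together cover exactly {1, 2, 3, 5, 6, 7, 8} — 7 values for 7 variables — and 8 appears only in Frank's list, so Frank = 8.
The 6 still-open variables together cover exactly {1, 2, 3, 5, 6, 7} — 6 values for 6 variables — and 2 appears only in Omar's list, so Omar = 2.
The 5 still-open variables together cover exactly {1, 3, 5, 6, 7} — 5 values for 5 variables — and 7 appears only in Mona's list, so Mona = 7.
The 2 variables Carol and Bob are confined to {1, 6}, which locks those values in; drop them from Dave.
No further eliminations apply; Erin can still be any of 3, 5.

3, 5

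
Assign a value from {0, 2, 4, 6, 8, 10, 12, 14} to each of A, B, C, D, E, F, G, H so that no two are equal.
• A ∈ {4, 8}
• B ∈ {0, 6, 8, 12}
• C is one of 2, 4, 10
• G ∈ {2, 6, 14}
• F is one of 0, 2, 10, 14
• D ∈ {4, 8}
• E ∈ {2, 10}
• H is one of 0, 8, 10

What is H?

The 8 variables draw from only 8 values {0, 2, 4, 6, 8, 10, 12, 14}, so each is used; only B can be 12, hence B = 12.
The 7 still-open variables together cover exactly {0, 2, 4, 6, 8, 10, 14} — 7 values for 7 variables — and 6 appears only in G's list, so G = 6.
The 6 still-open variables draw from only 6 values {0, 2, 4, 8, 10, 14}, so each is used; only F can be 14, hence F = 14.
Among the 5 still-open variables, 0 fits only H (and all 5 values in {0, 2, 4, 8, 10} must be used), so H = 0.

0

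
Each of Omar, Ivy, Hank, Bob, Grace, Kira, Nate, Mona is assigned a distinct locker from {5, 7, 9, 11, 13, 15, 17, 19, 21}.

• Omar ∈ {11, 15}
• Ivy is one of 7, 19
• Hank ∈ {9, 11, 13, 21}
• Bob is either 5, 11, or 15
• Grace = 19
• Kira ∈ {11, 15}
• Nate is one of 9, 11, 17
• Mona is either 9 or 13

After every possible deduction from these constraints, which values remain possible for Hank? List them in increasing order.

Grace has just one choice, so Grace = 19. Remove 19 from Ivy.
Ivy must be 7 (only option left).
The 2 variables Omar and Kira are confined to {11, 15}, which locks those values in; drop them from Hank, Bob, Nate.
Bob's domain is down to {5}, so Bob = 5.
No further eliminations apply; Hank can still be any of 9, 13, 21.

9, 13, 21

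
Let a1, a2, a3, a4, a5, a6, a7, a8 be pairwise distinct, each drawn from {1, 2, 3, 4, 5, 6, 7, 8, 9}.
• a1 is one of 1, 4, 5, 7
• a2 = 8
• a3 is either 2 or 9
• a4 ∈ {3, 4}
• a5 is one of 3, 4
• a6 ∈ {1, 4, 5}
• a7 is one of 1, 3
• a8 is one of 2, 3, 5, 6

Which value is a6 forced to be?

5

a2 must be 8 (only option left).
The 2 variables a4 and a5 are confined to {3, 4}, which locks those values in; drop them from a1, a6, a7, a8.
a7's domain is down to {1}, so a7 = 1. So a1, a6 can't be 1.
So a6 = 5.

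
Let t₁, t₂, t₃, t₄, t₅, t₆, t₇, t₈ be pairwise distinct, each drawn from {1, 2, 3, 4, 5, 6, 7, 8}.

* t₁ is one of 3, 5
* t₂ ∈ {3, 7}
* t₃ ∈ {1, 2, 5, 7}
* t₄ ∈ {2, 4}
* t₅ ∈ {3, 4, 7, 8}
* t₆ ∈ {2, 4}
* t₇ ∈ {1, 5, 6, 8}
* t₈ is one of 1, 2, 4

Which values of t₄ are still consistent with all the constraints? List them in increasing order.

2, 4

The 8 variables draw from only 8 values {1, 2, 3, 4, 5, 6, 7, 8}, so each is used; only t₇ can be 6, hence t₇ = 6.
The 7 still-open variables draw from only 7 values {1, 2, 3, 4, 5, 7, 8}, so each is used; only t₅ can be 8, hence t₅ = 8.
t₄ and t₆ share exactly the 2 values {2, 4}; by pigeonhole those values go to them, so strike 2, 4 from t₃, t₈.
That leaves t₈ = 1. So t₃ can't be 1.
No further eliminations apply; t₄ can still be any of 2, 4.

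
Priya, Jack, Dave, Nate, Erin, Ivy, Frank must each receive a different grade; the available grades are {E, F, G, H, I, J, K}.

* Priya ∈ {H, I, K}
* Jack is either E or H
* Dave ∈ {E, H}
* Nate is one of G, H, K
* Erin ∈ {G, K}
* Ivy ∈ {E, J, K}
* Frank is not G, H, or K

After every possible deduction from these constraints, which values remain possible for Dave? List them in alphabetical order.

E, H

The 7 variables together cover exactly {E, F, G, H, I, J, K} — 7 values for 7 variables — and F appears only in Frank's list, so Frank = F.
The 6 still-open variables draw from only 6 values {E, G, H, I, J, K}, so each is used; only Priya can be I, hence Priya = I.
Among the 5 still-open variables, J fits only Ivy (and all 5 values in {E, G, H, J, K} must be used), so Ivy = J.
Jack and Dave share exactly the 2 values {E, H}; by pigeonhole those values go to them, so strike E, H from Nate.
No further eliminations apply; Dave can still be any of E, H.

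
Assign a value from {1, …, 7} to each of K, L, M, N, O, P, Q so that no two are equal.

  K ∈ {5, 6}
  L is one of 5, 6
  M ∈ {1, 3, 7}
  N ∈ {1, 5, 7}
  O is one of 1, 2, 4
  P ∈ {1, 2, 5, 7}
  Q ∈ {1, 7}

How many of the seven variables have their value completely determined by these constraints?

The 7 variables draw from only 7 values {1, 2, 3, 4, 5, 6, 7}, so each is used; only M can be 3, hence M = 3.
The 6 still-open variables draw from only 6 values {1, 2, 4, 5, 6, 7}, so each is used; only O can be 4, hence O = 4.
The 5 still-open variables draw from only 5 values {1, 2, 5, 6, 7}, so each is used; only P can be 2, hence P = 2.
K and L share exactly the 2 values {5, 6}; by pigeonhole those values go to them, so strike 5, 6 from N.
Determined: M=3, O=4, P=2. The other variables each still have more than one consistent value. That makes 3.

3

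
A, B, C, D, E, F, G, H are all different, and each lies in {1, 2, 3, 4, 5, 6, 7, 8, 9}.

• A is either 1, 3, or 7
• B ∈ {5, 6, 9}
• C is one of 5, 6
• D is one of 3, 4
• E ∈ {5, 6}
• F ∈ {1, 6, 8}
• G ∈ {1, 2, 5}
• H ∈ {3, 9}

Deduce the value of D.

C and E between them cover only {5, 6} — a naked pair. Remove those values from B, F, G.
B's domain is down to {9}, so B = 9. Remove 9 from H.
H must be 3 (only option left). Remove 3 from A, D.
So D = 4.

4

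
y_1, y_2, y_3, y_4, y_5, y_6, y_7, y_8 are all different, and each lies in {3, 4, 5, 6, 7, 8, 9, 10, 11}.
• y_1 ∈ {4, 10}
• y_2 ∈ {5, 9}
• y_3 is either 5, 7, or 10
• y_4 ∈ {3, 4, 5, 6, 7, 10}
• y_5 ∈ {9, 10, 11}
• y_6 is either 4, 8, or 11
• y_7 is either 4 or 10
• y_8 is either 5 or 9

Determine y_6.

The 2 variables y_1 and y_7 are confined to {4, 10}, which locks those values in; drop them from y_3, y_4, y_5, y_6.
y_2 and y_8 share exactly the 2 values {5, 9}; by pigeonhole those values go to them, so strike 5, 9 from y_3, y_4, y_5.
y_3 has just one choice, so y_3 = 7. Strike 7 from y_4.
That leaves y_5 = 11. Eliminate 11 elsewhere: y_6.
So y_6 = 8.

8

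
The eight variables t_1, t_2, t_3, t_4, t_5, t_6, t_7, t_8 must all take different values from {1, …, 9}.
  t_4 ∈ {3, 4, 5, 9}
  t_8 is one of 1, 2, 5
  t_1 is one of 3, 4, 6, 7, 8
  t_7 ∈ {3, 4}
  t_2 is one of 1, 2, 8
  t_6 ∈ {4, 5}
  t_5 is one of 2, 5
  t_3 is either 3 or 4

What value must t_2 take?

t_3 and t_7 share exactly the 2 values {3, 4}; by pigeonhole those values go to them, so strike 3, 4 from t_1, t_4, t_6.
That leaves t_6 = 5. Eliminate 5 elsewhere: t_4, t_5, t_8.
t_4's domain is down to {9}, so t_4 = 9.
t_5 must be 2 (only option left). Strike 2 from t_2, t_8.
t_8 has just one choice, so t_8 = 1. So t_2 can't be 1.
So t_2 = 8.

8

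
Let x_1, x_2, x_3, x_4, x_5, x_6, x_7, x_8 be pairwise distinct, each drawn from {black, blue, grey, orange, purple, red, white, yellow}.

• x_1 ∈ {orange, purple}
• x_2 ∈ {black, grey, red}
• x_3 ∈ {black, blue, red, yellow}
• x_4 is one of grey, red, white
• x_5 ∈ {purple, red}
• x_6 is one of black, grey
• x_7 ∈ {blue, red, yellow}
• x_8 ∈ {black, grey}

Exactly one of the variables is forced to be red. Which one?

x_2

Among the 8 variables, orange fits only x_1 (and all 8 values in {black, blue, grey, orange, purple, red, white, yellow} must be used), so x_1 = orange.
The 7 still-open variables together cover exactly {black, blue, grey, purple, red, white, yellow} — 7 values for 7 variables — and purple appears only in x_5's list, so x_5 = purple.
The 6 still-open variables together cover exactly {black, blue, grey, red, white, yellow} — 6 values for 6 variables — and white appears only in x_4's list, so x_4 = white.
x_6 and x_8 between them cover only {black, grey} — a naked pair. Remove those values from x_2, x_3.
So red goes to x_2.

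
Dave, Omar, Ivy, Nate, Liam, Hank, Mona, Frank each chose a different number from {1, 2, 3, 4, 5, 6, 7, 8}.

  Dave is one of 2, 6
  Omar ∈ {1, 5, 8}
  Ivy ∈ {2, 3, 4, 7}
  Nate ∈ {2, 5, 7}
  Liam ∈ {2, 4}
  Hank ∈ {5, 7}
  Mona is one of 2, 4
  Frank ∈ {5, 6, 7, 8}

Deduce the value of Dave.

The 8 variables together cover exactly {1, 2, 3, 4, 5, 6, 7, 8} — 8 values for 8 variables — and 1 appears only in Omar's list, so Omar = 1.
Among the 7 still-open variables, 3 fits only Ivy (and all 7 values in {2, 3, 4, 5, 6, 7, 8} must be used), so Ivy = 3.
Among the 6 still-open variables, 8 fits only Frank (and all 6 values in {2, 4, 5, 6, 7, 8} must be used), so Frank = 8.
The 5 still-open variables together cover exactly {2, 4, 5, 6, 7} — 5 values for 5 variables — and 6 appears only in Dave's list, so Dave = 6.

6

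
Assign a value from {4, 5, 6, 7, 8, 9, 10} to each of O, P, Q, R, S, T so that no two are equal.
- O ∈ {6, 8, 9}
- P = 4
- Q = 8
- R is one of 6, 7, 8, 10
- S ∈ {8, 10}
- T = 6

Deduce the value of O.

9

P's domain is down to {4}, so P = 4.
That leaves Q = 8. Eliminate 8 elsewhere: O, R, S.
S's domain is down to {10}, so S = 10. So R can't be 10.
T's domain is down to {6}, so T = 6. So O, R can't be 6.
So O = 9.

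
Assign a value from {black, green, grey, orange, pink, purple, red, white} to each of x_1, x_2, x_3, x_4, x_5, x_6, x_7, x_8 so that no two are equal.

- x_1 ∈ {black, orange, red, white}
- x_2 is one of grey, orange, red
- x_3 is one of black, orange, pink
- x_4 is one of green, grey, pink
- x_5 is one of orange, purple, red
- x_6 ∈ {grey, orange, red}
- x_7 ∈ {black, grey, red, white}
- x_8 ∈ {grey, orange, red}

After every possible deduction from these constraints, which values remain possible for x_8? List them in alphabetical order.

The 8 variables draw from only 8 values {black, green, grey, orange, pink, purple, red, white}, so each is used; only x_4 can be green, hence x_4 = green.
The 7 still-open variables draw from only 7 values {black, grey, orange, pink, purple, red, white}, so each is used; only x_3 can be pink, hence x_3 = pink.
Among the 6 still-open variables, purple fits only x_5 (and all 6 values in {black, grey, orange, purple, red, white} must be used), so x_5 = purple.
x_2, x_6, x_8 between them cover only {grey, orange, red} — a naked triple. Remove those values from x_1, x_7.
No further eliminations apply; x_8 can still be any of grey, orange, red.

grey, orange, red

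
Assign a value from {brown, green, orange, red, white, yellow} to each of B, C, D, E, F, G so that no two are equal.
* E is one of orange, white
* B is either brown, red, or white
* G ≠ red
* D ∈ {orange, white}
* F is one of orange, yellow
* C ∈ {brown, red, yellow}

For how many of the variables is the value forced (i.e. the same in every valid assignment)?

2

The 6 variables draw from only 6 values {brown, green, orange, red, white, yellow}, so each is used; only G can be green, hence G = green.
The 2 variables D and E are confined to {orange, white}, which locks those values in; drop them from B, F.
F's domain is down to {yellow}, so F = yellow. So C can't be yellow.
Determined: F=yellow, G=green. The other variables each still have more than one consistent value. That makes 2.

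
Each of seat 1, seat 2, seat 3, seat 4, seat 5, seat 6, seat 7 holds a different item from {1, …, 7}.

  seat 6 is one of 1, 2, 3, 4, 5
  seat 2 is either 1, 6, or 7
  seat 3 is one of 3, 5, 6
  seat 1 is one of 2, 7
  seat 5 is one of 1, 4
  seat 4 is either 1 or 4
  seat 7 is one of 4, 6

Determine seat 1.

The 2 variables seat 4 and seat 5 are confined to {1, 4}, which locks those values in; drop them from seat 2, seat 6, seat 7.
seat 7 must be 6 (only option left). Eliminate 6 elsewhere: seat 2, seat 3.
seat 2's domain is down to {7}, so seat 2 = 7. Strike 7 from seat 1.
So seat 1 = 2.

2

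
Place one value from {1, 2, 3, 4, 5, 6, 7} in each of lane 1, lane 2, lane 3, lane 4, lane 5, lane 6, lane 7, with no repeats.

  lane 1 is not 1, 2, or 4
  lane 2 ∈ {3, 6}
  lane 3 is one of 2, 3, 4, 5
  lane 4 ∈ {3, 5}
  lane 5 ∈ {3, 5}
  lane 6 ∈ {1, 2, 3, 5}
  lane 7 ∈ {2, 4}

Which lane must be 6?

lane 2

The 7 variables together cover exactly {1, 2, 3, 4, 5, 6, 7} — 7 values for 7 variables — and 1 appears only in lane 6's list, so lane 6 = 1.
The 6 still-open variables together cover exactly {2, 3, 4, 5, 6, 7} — 6 values for 6 variables — and 7 appears only in lane 1's list, so lane 1 = 7.
Among the 5 still-open variables, 6 fits only lane 2 (and all 5 values in {2, 3, 4, 5, 6} must be used), so lane 2 = 6.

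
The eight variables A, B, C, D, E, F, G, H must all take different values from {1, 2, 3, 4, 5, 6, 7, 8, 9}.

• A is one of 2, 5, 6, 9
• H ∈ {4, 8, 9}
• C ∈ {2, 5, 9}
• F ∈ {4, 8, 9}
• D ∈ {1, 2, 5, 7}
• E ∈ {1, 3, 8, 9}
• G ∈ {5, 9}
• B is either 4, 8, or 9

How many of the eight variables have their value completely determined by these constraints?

B, F, H share exactly the 3 values {4, 8, 9}; by pigeonhole those values go to them, so strike 4, 8, 9 from A, C, E, G.
G has just one choice, so G = 5. Eliminate 5 elsewhere: A, C, D.
C must be 2 (only option left). Strike 2 from A, D.
A has just one choice, so A = 6.
Determined: A=6, C=2, G=5. The other variables each still have more than one consistent value. That makes 3.

3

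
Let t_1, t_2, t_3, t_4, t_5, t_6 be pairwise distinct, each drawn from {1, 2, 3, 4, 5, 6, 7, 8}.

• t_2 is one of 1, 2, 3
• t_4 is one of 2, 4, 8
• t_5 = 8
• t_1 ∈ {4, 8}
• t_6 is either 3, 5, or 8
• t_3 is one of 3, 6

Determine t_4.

2

t_5 must be 8 (only option left). Strike 8 from t_1, t_4, t_6.
t_1 must be 4 (only option left). Remove 4 from t_4.
So t_4 = 2.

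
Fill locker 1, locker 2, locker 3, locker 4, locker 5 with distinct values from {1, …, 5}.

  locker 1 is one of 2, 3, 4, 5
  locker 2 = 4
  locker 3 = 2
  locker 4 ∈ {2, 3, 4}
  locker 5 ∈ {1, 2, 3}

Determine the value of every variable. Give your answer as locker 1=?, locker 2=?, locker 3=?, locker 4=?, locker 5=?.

locker 1=5, locker 2=4, locker 3=2, locker 4=3, locker 5=1

locker 2's domain is down to {4}, so locker 2 = 4. So locker 1, locker 4 can't be 4.
locker 3's domain is down to {2}, so locker 3 = 2. Strike 2 from locker 1, locker 4, locker 5.
locker 4 has just one choice, so locker 4 = 3. Strike 3 from locker 1, locker 5.
locker 5 has just one choice, so locker 5 = 1.
locker 1's domain is down to {5}, so locker 1 = 5.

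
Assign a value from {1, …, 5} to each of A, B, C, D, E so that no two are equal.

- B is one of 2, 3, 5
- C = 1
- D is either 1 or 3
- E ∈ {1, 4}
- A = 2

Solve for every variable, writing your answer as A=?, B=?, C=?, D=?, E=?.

A=2, B=5, C=1, D=3, E=4

A has just one choice, so A = 2. So B can't be 2.
That leaves C = 1. Strike 1 from D, E.
D has just one choice, so D = 3. Eliminate 3 elsewhere: B.
E's domain is down to {4}, so E = 4.
B must be 5 (only option left).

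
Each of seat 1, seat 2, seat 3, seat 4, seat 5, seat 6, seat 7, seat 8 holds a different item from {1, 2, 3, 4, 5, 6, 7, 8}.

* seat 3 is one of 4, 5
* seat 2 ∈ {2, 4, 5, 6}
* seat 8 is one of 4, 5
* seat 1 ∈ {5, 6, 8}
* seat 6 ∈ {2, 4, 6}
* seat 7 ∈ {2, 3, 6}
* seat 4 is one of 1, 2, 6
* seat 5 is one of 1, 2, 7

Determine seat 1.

The 8 variables draw from only 8 values {1, 2, 3, 4, 5, 6, 7, 8}, so each is used; only seat 7 can be 3, hence seat 7 = 3.
The 7 still-open variables together cover exactly {1, 2, 4, 5, 6, 7, 8} — 7 values for 7 variables — and 7 appears only in seat 5's list, so seat 5 = 7.
Among the 6 still-open variables, 1 fits only seat 4 (and all 6 values in {1, 2, 4, 5, 6, 8} must be used), so seat 4 = 1.
The 5 still-open variables draw from only 5 values {2, 4, 5, 6, 8}, so each is used; only seat 1 can be 8, hence seat 1 = 8.

8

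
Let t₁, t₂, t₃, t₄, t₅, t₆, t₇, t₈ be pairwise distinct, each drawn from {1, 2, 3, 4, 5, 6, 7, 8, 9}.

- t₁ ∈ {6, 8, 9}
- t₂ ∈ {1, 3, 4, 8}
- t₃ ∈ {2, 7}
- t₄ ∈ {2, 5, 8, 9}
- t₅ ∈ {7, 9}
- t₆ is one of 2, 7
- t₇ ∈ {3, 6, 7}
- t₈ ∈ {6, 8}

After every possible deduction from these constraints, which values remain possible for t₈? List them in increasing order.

6, 8

t₃ and t₆ share exactly the 2 values {2, 7}; by pigeonhole those values go to them, so strike 2, 7 from t₄, t₅, t₇.
That leaves t₅ = 9. Strike 9 from t₁, t₄.
The 2 variables t₁ and t₈ are confined to {6, 8}, which locks those values in; drop them from t₂, t₄, t₇.
t₄'s domain is down to {5}, so t₄ = 5.
t₇'s domain is down to {3}, so t₇ = 3. Eliminate 3 elsewhere: t₂.
No further eliminations apply; t₈ can still be any of 6, 8.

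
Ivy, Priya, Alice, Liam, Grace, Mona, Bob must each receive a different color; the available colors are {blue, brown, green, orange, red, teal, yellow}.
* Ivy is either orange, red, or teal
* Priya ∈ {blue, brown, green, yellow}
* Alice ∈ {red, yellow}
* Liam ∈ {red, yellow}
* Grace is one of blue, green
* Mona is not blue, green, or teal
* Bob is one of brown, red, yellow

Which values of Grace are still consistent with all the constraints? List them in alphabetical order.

The 7 variables draw from only 7 values {blue, brown, green, orange, red, teal, yellow}, so each is used; only Ivy can be teal, hence Ivy = teal.
The 6 still-open variables draw from only 6 values {blue, brown, green, orange, red, yellow}, so each is used; only Mona can be orange, hence Mona = orange.
Alice and Liam share exactly the 2 values {red, yellow}; by pigeonhole those values go to them, so strike red, yellow from Priya, Bob.
Bob has just one choice, so Bob = brown. Eliminate brown elsewhere: Priya.
No further eliminations apply; Grace can still be any of blue, green.

blue, green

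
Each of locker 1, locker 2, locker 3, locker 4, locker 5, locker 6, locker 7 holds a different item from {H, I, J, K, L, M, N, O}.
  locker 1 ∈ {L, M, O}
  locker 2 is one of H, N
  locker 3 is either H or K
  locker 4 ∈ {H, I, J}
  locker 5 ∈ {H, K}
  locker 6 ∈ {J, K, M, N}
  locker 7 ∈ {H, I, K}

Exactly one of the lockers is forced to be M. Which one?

locker 3 and locker 5 share exactly the 2 values {H, K}; by pigeonhole those values go to them, so strike H, K from locker 2, locker 4, locker 6, locker 7.
That leaves locker 2 = N. So locker 6 can't be N.
locker 7 must be I (only option left). Remove I from locker 4.
locker 4's domain is down to {J}, so locker 4 = J. So locker 6 can't be J.
So M goes to locker 6.

locker 6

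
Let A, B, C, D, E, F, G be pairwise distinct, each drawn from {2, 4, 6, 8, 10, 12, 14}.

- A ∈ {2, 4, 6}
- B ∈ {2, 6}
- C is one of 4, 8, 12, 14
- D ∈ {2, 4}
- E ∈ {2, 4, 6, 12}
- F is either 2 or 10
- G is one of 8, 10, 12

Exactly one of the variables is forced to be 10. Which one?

F

Among the 7 variables, 14 fits only C (and all 7 values in {2, 4, 6, 8, 10, 12, 14} must be used), so C = 14.
The 6 still-open variables together cover exactly {2, 4, 6, 8, 10, 12} — 6 values for 6 variables — and 8 appears only in G's list, so G = 8.
The 5 still-open variables draw from only 5 values {2, 4, 6, 10, 12}, so each is used; only F can be 10, hence F = 10.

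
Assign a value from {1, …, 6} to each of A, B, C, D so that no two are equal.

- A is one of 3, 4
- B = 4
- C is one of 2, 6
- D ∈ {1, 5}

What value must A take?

B's domain is down to {4}, so B = 4. Strike 4 from A.
So A = 3.

3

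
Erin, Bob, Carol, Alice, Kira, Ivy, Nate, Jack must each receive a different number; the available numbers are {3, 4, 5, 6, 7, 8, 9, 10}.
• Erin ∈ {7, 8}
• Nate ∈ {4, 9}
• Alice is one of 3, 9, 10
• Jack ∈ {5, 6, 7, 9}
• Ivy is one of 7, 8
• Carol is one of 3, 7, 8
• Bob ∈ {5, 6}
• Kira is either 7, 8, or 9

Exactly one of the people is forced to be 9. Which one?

Kira

Among the 8 variables, 4 fits only Nate (and all 8 values in {3, 4, 5, 6, 7, 8, 9, 10} must be used), so Nate = 4.
The 7 still-open variables together cover exactly {3, 5, 6, 7, 8, 9, 10} — 7 values for 7 variables — and 10 appears only in Alice's list, so Alice = 10.
Among the 6 still-open variables, 3 fits only Carol (and all 6 values in {3, 5, 6, 7, 8, 9} must be used), so Carol = 3.
Erin and Ivy share exactly the 2 values {7, 8}; by pigeonhole those values go to them, so strike 7, 8 from Kira, Jack.
So 9 goes to Kira.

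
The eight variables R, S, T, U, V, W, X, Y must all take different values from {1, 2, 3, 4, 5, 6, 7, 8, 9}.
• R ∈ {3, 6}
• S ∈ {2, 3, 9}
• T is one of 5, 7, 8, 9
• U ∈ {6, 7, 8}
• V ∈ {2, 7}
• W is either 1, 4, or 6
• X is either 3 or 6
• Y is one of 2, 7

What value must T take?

R and X between them cover only {3, 6} — a naked pair. Remove those values from S, U, W.
V and Y between them cover only {2, 7} — a naked pair. Remove those values from S, T, U.
S has just one choice, so S = 9. Eliminate 9 elsewhere: T.
U must be 8 (only option left). Strike 8 from T.
So T = 5.

5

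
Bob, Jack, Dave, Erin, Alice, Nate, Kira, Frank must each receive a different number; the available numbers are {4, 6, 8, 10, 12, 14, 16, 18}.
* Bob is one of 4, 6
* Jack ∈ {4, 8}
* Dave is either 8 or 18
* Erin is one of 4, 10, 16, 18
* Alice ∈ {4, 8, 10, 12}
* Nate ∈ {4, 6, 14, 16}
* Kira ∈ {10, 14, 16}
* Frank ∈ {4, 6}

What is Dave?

The 8 variables draw from only 8 values {4, 6, 8, 10, 12, 14, 16, 18}, so each is used; only Alice can be 12, hence Alice = 12.
Bob and Frank share exactly the 2 values {4, 6}; by pigeonhole those values go to them, so strike 4, 6 from Jack, Erin, Nate.
That leaves Jack = 8. Strike 8 from Dave.
So Dave = 18.

18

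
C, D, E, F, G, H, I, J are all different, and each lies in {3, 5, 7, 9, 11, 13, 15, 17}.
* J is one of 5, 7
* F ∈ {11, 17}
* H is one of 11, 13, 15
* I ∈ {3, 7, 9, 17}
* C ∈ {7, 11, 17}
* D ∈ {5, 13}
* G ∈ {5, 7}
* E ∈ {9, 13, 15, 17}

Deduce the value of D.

Among the 8 variables, 3 fits only I (and all 8 values in {3, 5, 7, 9, 11, 13, 15, 17} must be used), so I = 3.
The 7 still-open variables draw from only 7 values {5, 7, 9, 11, 13, 15, 17}, so each is used; only E can be 9, hence E = 9.
Among the 6 still-open variables, 15 fits only H (and all 6 values in {5, 7, 11, 13, 15, 17} must be used), so H = 15.
The 5 still-open variables draw from only 5 values {5, 7, 11, 13, 17}, so each is used; only D can be 13, hence D = 13.

13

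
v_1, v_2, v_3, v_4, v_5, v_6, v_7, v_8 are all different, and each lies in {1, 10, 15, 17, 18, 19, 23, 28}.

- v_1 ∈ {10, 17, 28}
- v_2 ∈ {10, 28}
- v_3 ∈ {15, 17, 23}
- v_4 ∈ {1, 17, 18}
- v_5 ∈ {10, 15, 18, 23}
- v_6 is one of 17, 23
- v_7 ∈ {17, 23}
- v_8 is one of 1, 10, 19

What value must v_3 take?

The 8 variables draw from only 8 values {1, 10, 15, 17, 18, 19, 23, 28}, so each is used; only v_8 can be 19, hence v_8 = 19.
Among the 7 still-open variables, 1 fits only v_4 (and all 7 values in {1, 10, 15, 17, 18, 23, 28} must be used), so v_4 = 1.
The 6 still-open variables together cover exactly {10, 15, 17, 18, 23, 28} — 6 values for 6 variables — and 18 appears only in v_5's list, so v_5 = 18.
Among the 5 still-open variables, 15 fits only v_3 (and all 5 values in {10, 15, 17, 23, 28} must be used), so v_3 = 15.

15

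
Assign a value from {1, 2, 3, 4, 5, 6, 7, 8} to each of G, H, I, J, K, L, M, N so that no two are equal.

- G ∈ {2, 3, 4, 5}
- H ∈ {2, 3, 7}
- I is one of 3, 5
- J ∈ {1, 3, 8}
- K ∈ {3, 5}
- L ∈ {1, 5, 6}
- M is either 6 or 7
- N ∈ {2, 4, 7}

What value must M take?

The 8 variables together cover exactly {1, 2, 3, 4, 5, 6, 7, 8} — 8 values for 8 variables — and 8 appears only in J's list, so J = 8.
Among the 7 still-open variables, 1 fits only L (and all 7 values in {1, 2, 3, 4, 5, 6, 7} must be used), so L = 1.
The 6 still-open variables together cover exactly {2, 3, 4, 5, 6, 7} — 6 values for 6 variables — and 6 appears only in M's list, so M = 6.

6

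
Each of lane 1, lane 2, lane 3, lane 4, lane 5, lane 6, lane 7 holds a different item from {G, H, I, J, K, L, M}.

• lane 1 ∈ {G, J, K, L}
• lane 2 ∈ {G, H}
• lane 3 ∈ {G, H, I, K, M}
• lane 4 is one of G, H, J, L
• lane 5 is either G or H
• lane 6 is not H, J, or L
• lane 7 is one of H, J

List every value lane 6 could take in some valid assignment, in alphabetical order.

I, M

lane 2 and lane 5 share exactly the 2 values {G, H}; by pigeonhole those values go to them, so strike G, H from lane 1, lane 3, lane 4, lane 6, lane 7.
That leaves lane 7 = J. So lane 1, lane 4 can't be J.
That leaves lane 4 = L. Eliminate L elsewhere: lane 1.
lane 1's domain is down to {K}, so lane 1 = K. Remove K from lane 3, lane 6.
No further eliminations apply; lane 6 can still be any of I, M.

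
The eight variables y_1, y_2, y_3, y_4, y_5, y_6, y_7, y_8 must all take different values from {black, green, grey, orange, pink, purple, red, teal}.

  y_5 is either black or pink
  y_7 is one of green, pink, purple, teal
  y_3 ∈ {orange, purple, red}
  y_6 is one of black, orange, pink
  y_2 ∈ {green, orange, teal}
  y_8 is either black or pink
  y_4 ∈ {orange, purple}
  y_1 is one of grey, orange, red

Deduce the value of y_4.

purple

The 8 variables together cover exactly {black, green, grey, orange, pink, purple, red, teal} — 8 values for 8 variables — and grey appears only in y_1's list, so y_1 = grey.
Among the 7 still-open variables, red fits only y_3 (and all 7 values in {black, green, orange, pink, purple, red, teal} must be used), so y_3 = red.
y_5 and y_8 between them cover only {black, pink} — a naked pair. Remove those values from y_6, y_7.
y_6's domain is down to {orange}, so y_6 = orange. So y_2, y_4 can't be orange.
So y_4 = purple.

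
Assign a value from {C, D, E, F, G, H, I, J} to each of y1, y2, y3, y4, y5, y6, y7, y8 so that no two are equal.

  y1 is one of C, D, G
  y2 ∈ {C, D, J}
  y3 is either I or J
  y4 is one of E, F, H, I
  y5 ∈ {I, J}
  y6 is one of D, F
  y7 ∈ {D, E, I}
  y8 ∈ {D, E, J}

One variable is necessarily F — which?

y6

The 8 variables draw from only 8 values {C, D, E, F, G, H, I, J}, so each is used; only y1 can be G, hence y1 = G.
The 7 still-open variables together cover exactly {C, D, E, F, H, I, J} — 7 values for 7 variables — and C appears only in y2's list, so y2 = C.
Among the 6 still-open variables, H fits only y4 (and all 6 values in {D, E, F, H, I, J} must be used), so y4 = H.
Among the 5 still-open variables, F fits only y6 (and all 5 values in {D, E, F, I, J} must be used), so y6 = F.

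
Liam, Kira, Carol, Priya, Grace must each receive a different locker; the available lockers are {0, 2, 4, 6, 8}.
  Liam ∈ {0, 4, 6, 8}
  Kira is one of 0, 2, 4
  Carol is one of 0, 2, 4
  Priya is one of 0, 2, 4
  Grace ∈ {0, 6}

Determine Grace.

The 5 variables draw from only 5 values {0, 2, 4, 6, 8}, so each is used; only Liam can be 8, hence Liam = 8.
The 4 still-open variables together cover exactly {0, 2, 4, 6} — 4 values for 4 variables — and 6 appears only in Grace's list, so Grace = 6.

6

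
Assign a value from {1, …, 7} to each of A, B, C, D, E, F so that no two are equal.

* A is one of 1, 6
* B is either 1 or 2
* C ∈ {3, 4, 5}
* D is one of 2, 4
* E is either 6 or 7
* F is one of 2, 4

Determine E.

The 2 variables D and F are confined to {2, 4}, which locks those values in; drop them from B, C.
That leaves B = 1. Strike 1 from A.
A must be 6 (only option left). Remove 6 from E.
So E = 7.

7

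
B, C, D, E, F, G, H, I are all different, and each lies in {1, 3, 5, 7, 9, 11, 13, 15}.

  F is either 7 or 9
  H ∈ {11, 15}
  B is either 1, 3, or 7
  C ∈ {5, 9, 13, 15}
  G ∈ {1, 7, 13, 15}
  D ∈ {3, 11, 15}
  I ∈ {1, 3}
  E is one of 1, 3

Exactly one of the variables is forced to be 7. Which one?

Among the 8 variables, 5 fits only C (and all 8 values in {1, 3, 5, 7, 9, 11, 13, 15} must be used), so C = 5.
The 7 still-open variables draw from only 7 values {1, 3, 7, 9, 11, 13, 15}, so each is used; only F can be 9, hence F = 9.
The 6 still-open variables draw from only 6 values {1, 3, 7, 11, 13, 15}, so each is used; only G can be 13, hence G = 13.
The 5 still-open variables draw from only 5 values {1, 3, 7, 11, 15}, so each is used; only B can be 7, hence B = 7.

B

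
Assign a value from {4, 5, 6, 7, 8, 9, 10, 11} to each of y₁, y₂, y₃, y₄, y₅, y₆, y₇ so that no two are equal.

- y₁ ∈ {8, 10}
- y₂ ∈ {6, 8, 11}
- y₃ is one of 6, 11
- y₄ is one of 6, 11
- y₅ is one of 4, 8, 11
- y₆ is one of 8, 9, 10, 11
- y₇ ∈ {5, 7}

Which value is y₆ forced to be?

9

y₃ and y₄ between them cover only {6, 11} — a naked pair. Remove those values from y₂, y₅, y₆.
That leaves y₂ = 8. Eliminate 8 elsewhere: y₁, y₅, y₆.
That leaves y₅ = 4.
y₁ must be 10 (only option left). So y₆ can't be 10.
So y₆ = 9.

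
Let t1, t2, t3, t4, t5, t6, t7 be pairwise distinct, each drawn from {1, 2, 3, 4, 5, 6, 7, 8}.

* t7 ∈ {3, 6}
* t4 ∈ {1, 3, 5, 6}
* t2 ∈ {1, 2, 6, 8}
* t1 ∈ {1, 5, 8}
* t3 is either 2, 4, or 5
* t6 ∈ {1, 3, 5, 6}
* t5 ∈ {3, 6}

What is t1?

The 7 variables draw from only 7 values {1, 2, 3, 4, 5, 6, 8}, so each is used; only t3 can be 4, hence t3 = 4.
The 6 still-open variables draw from only 6 values {1, 2, 3, 5, 6, 8}, so each is used; only t2 can be 2, hence t2 = 2.
The 5 still-open variables draw from only 5 values {1, 3, 5, 6, 8}, so each is used; only t1 can be 8, hence t1 = 8.

8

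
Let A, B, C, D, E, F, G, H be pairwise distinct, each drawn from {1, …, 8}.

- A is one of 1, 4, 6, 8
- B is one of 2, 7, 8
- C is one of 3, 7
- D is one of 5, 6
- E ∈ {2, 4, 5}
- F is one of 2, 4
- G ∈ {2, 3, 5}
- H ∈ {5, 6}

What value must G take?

3

Among the 8 variables, 1 fits only A (and all 8 values in {1, 2, 3, 4, 5, 6, 7, 8} must be used), so A = 1.
The 7 still-open variables draw from only 7 values {2, 3, 4, 5, 6, 7, 8}, so each is used; only B can be 8, hence B = 8.
Among the 6 still-open variables, 7 fits only C (and all 6 values in {2, 3, 4, 5, 6, 7} must be used), so C = 7.
Among the 5 still-open variables, 3 fits only G (and all 5 values in {2, 3, 4, 5, 6} must be used), so G = 3.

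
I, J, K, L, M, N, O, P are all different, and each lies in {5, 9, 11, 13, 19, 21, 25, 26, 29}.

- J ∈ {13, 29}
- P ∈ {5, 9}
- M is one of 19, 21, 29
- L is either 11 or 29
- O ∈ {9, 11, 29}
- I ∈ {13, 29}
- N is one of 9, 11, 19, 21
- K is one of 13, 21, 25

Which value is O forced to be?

The 8 variables draw from only 8 values {5, 9, 11, 13, 19, 21, 25, 29}, so each is used; only P can be 5, hence P = 5.
Among the 7 still-open variables, 25 fits only K (and all 7 values in {9, 11, 13, 19, 21, 25, 29} must be used), so K = 25.
I and J between them cover only {13, 29} — a naked pair. Remove those values from L, M, O.
L has just one choice, so L = 11. Remove 11 from N, O.
So O = 9.

9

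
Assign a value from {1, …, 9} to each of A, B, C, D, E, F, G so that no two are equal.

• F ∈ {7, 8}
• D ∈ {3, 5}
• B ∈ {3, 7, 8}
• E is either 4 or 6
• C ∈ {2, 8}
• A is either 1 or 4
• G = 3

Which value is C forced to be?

2

G must be 3 (only option left). Strike 3 from B, D.
D has just one choice, so D = 5.
B and F between them cover only {7, 8} — a naked pair. Remove those values from C.
So C = 2.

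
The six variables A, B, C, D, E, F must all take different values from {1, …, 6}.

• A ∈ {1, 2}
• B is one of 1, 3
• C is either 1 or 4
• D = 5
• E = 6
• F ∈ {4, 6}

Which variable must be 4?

D must be 5 (only option left).
E must be 6 (only option left). Strike 6 from F.
So 4 goes to F.

F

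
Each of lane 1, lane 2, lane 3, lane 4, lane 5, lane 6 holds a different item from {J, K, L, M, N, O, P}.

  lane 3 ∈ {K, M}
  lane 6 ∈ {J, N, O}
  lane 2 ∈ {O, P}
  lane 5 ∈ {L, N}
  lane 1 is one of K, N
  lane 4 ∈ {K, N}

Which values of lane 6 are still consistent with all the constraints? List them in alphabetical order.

J, O

lane 1 and lane 4 share exactly the 2 values {K, N}; by pigeonhole those values go to them, so strike K, N from lane 3, lane 5, lane 6.
lane 3 has just one choice, so lane 3 = M.
lane 5's domain is down to {L}, so lane 5 = L.
No further eliminations apply; lane 6 can still be any of J, O.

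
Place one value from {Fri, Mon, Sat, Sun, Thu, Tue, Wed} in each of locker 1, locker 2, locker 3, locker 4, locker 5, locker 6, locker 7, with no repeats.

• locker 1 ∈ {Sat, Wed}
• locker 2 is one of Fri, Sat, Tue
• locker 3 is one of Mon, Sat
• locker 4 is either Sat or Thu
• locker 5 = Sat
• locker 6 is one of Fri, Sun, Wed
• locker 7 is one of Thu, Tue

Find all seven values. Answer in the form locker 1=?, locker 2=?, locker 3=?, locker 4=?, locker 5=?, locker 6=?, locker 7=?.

locker 1=Wed, locker 2=Fri, locker 3=Mon, locker 4=Thu, locker 5=Sat, locker 6=Sun, locker 7=Tue

locker 5 must be Sat (only option left). So locker 1, locker 2, locker 3, locker 4 can't be Sat.
locker 1 must be Wed (only option left). Eliminate Wed elsewhere: locker 6.
That leaves locker 3 = Mon.
That leaves locker 4 = Thu. Remove Thu from locker 7.
locker 7 has just one choice, so locker 7 = Tue. Eliminate Tue elsewhere: locker 2.
locker 2 must be Fri (only option left). So locker 6 can't be Fri.
That leaves locker 6 = Sun.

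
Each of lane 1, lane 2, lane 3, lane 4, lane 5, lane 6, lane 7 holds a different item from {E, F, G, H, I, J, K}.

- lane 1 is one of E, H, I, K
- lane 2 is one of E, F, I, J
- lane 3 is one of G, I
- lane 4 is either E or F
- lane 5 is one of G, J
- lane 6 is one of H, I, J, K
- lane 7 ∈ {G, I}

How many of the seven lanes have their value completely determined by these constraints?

The 2 variables lane 3 and lane 7 are confined to {G, I}, which locks those values in; drop them from lane 1, lane 2, lane 5, lane 6.
lane 5 has just one choice, so lane 5 = J. So lane 2, lane 6 can't be J.
lane 2 and lane 4 between them cover only {E, F} — a naked pair. Remove those values from lane 1.
Determined: lane 5=J. The other lanes each still have more than one consistent value. That makes 1.

1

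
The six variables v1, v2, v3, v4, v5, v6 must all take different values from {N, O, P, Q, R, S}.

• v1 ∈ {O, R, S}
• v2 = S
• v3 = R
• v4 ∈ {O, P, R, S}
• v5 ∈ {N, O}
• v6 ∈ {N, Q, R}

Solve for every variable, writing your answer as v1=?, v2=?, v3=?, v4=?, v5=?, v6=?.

v2 has just one choice, so v2 = S. So v1, v4 can't be S.
v3's domain is down to {R}, so v3 = R. Remove R from v1, v4, v6.
v1 has just one choice, so v1 = O. Remove O from v4, v5.
v4 must be P (only option left).
v5 has just one choice, so v5 = N. Eliminate N elsewhere: v6.
That leaves v6 = Q.

v1=O, v2=S, v3=R, v4=P, v5=N, v6=Q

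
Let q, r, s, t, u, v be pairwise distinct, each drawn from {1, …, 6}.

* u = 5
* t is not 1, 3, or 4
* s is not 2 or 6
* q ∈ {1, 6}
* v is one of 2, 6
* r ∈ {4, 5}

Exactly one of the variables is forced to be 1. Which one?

u's domain is down to {5}, so u = 5. Strike 5 from r, s, t.
r has just one choice, so r = 4. Remove 4 from s.
The 4 still-open variables draw from only 4 values {1, 2, 3, 6}, so each is used; only s can be 3, hence s = 3.
The 3 still-open variables draw from only 3 values {1, 2, 6}, so each is used; only q can be 1, hence q = 1.

q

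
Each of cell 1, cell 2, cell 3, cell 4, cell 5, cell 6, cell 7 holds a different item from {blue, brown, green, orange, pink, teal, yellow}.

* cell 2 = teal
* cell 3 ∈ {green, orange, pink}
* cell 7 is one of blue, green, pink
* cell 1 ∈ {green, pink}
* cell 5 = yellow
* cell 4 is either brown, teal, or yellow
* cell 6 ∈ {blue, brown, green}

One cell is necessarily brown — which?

cell 2 has just one choice, so cell 2 = teal. Strike teal from cell 4.
cell 5 must be yellow (only option left). Remove yellow from cell 4.
So brown goes to cell 4.

cell 4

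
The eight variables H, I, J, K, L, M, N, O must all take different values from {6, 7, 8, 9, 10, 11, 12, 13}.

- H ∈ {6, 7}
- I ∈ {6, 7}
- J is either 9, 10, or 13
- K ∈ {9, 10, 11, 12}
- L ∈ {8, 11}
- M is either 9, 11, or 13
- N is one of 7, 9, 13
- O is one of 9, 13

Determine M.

Among the 8 variables, 8 fits only L (and all 8 values in {6, 7, 8, 9, 10, 11, 12, 13} must be used), so L = 8.
The 7 still-open variables together cover exactly {6, 7, 9, 10, 11, 12, 13} — 7 values for 7 variables — and 12 appears only in K's list, so K = 12.
The 6 still-open variables together cover exactly {6, 7, 9, 10, 11, 13} — 6 values for 6 variables — and 10 appears only in J's list, so J = 10.
The 5 still-open variables draw from only 5 values {6, 7, 9, 11, 13}, so each is used; only M can be 11, hence M = 11.

11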